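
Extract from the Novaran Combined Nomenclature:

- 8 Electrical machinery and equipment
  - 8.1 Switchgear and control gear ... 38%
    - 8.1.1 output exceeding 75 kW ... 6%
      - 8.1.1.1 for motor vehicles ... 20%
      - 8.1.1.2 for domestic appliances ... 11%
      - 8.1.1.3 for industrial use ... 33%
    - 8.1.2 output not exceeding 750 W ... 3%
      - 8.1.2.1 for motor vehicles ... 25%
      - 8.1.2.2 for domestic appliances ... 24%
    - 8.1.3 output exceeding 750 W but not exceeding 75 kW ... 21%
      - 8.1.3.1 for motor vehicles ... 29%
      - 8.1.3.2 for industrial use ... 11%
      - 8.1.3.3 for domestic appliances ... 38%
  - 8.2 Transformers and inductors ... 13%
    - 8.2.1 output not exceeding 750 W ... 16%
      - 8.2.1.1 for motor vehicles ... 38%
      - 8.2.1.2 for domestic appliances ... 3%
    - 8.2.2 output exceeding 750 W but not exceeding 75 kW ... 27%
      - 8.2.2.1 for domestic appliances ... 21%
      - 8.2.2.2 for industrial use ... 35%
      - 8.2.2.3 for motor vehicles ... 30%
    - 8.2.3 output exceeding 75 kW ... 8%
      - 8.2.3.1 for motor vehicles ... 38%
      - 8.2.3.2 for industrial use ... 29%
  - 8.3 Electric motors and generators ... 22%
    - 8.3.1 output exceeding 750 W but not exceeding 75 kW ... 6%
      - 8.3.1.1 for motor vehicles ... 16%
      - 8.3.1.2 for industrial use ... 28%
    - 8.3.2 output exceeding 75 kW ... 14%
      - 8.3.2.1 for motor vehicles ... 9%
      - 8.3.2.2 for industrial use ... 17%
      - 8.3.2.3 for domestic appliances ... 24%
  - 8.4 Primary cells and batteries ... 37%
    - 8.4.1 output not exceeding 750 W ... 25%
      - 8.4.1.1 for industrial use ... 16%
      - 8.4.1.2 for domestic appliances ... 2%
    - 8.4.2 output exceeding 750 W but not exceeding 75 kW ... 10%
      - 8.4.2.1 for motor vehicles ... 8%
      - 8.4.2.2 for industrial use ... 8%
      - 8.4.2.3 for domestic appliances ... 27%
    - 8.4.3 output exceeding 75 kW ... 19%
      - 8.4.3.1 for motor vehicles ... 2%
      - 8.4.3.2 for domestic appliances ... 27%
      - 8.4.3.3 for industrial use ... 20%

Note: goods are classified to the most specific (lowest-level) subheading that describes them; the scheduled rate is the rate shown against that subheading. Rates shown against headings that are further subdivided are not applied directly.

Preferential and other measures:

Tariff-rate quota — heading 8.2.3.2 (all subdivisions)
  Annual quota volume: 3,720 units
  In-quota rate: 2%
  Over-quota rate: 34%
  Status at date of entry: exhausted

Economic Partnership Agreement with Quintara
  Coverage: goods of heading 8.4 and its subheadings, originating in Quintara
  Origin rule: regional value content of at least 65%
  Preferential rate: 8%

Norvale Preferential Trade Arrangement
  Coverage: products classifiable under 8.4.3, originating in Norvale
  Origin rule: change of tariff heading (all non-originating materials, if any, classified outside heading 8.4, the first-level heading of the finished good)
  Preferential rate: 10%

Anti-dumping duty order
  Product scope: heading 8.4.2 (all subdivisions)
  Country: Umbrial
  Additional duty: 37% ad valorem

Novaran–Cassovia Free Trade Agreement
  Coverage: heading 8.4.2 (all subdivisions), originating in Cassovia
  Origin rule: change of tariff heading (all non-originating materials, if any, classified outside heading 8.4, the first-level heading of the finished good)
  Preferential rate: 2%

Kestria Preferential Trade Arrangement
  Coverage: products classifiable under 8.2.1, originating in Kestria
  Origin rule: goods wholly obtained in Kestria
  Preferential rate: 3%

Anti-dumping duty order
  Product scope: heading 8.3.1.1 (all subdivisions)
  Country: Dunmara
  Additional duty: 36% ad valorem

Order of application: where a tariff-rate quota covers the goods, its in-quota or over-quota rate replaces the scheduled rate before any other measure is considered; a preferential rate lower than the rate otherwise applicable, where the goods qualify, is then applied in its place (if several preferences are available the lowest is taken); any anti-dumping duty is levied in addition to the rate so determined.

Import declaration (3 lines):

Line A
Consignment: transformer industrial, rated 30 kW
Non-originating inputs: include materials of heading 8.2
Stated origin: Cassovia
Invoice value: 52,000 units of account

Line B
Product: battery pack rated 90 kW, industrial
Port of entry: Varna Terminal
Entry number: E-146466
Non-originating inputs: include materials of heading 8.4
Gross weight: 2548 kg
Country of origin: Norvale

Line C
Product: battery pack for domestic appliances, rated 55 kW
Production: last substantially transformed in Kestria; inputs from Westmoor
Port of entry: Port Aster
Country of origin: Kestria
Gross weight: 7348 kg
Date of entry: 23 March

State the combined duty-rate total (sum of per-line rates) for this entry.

Line A: transformer → 8.2; rated 30 kW → 8.2.2; industrial → 8.2.2.2. Scheduled 35%. Cassovia agreement on 8.4.2: 8.2.2.2 not covered. → 35%.
Line B: battery pack → 8.4; rated 90 kW → 8.4.3; industrial → 8.4.3.3. Scheduled 20%. Norvale agreement on 8.4.3: CTH not met. → 20%.
Line C: battery pack → 8.4; rated 55 kW → 8.4.2; for domestic appliances → 8.4.2.3. Scheduled 27%. Kestria agreement on 8.2.1: 8.4.2.3 not covered. → 27%.
Sum: 35% + 20% + 27% = 82%.

82%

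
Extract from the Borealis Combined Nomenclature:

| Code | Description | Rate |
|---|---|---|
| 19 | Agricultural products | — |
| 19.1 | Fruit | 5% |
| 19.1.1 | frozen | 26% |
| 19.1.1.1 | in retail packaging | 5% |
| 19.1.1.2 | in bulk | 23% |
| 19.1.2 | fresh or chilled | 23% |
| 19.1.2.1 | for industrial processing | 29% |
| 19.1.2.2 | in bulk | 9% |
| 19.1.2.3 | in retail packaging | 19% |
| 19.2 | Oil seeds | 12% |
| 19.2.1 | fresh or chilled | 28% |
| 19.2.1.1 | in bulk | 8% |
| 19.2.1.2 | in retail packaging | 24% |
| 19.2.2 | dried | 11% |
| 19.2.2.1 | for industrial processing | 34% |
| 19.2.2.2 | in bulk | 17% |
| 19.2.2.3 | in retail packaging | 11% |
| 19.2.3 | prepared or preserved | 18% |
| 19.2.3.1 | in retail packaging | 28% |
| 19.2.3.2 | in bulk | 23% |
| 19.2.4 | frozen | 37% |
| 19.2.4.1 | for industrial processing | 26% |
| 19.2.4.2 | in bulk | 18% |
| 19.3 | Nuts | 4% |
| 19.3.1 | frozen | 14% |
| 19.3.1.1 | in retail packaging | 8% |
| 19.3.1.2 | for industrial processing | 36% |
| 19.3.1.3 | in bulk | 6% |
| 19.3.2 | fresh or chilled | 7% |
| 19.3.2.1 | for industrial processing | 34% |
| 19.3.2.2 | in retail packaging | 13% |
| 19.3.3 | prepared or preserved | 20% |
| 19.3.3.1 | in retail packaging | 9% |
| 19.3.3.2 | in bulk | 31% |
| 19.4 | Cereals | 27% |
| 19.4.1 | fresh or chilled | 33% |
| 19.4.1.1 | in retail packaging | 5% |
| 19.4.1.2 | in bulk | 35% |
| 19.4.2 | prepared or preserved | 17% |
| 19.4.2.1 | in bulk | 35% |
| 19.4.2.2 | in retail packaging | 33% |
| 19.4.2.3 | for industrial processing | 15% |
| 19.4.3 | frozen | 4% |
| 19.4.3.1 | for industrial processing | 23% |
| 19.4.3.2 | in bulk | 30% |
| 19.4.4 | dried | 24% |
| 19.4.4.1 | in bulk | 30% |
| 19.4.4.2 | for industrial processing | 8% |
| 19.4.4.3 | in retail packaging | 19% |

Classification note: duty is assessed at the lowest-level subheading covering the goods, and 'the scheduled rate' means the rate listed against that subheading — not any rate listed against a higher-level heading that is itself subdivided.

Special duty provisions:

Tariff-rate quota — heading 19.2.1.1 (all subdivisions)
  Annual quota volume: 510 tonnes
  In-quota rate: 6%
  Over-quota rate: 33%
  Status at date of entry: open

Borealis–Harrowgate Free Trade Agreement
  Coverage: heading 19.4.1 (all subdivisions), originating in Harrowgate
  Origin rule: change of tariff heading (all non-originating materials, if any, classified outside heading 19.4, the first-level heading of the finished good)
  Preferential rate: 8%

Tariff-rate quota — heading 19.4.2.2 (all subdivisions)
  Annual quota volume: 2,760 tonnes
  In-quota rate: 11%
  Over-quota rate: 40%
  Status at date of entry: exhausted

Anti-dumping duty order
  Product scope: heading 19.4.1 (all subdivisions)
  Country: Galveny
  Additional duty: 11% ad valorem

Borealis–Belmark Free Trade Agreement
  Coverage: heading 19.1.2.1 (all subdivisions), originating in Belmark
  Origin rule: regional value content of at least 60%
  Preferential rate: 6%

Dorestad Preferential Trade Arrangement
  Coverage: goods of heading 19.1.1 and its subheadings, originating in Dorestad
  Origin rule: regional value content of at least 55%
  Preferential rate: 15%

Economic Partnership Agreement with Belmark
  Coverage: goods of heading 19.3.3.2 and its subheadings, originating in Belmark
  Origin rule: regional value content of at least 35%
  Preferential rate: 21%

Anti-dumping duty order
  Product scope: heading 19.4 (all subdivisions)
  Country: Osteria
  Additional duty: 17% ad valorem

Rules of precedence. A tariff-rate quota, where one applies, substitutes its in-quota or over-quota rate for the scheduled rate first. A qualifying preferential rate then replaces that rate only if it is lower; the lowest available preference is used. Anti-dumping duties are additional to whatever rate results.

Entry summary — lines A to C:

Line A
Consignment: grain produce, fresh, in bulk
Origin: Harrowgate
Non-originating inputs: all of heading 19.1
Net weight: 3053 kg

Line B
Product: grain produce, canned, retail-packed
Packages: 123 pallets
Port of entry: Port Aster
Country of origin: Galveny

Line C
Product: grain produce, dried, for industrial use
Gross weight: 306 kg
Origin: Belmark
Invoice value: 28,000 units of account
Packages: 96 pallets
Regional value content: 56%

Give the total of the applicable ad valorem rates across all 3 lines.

56%

Line A: grain → 19.4; fresh → 19.4.1; in bulk → 19.4.1.2. Scheduled 35%. Harrowgate agreement on 19.4.1: CTH met → 8% available; preferential 8%. → 8%.
Line B: grain → 19.4; canned → 19.4.2; retail-packed → 19.4.2.2. Scheduled 33%. quota on 19.4.2.2 exhausted → over-quota 40%. → 40%.
Line C: grain → 19.4; dried → 19.4.4; for industrial use → 19.4.4.2. Scheduled 8%. Belmark agreement on 19.1.2.1: 19.4.4.2 not covered; Belmark agreement on 19.3.3.2: 19.4.4.2 not covered. → 8%.
Sum: 8% + 40% + 8% = 56%.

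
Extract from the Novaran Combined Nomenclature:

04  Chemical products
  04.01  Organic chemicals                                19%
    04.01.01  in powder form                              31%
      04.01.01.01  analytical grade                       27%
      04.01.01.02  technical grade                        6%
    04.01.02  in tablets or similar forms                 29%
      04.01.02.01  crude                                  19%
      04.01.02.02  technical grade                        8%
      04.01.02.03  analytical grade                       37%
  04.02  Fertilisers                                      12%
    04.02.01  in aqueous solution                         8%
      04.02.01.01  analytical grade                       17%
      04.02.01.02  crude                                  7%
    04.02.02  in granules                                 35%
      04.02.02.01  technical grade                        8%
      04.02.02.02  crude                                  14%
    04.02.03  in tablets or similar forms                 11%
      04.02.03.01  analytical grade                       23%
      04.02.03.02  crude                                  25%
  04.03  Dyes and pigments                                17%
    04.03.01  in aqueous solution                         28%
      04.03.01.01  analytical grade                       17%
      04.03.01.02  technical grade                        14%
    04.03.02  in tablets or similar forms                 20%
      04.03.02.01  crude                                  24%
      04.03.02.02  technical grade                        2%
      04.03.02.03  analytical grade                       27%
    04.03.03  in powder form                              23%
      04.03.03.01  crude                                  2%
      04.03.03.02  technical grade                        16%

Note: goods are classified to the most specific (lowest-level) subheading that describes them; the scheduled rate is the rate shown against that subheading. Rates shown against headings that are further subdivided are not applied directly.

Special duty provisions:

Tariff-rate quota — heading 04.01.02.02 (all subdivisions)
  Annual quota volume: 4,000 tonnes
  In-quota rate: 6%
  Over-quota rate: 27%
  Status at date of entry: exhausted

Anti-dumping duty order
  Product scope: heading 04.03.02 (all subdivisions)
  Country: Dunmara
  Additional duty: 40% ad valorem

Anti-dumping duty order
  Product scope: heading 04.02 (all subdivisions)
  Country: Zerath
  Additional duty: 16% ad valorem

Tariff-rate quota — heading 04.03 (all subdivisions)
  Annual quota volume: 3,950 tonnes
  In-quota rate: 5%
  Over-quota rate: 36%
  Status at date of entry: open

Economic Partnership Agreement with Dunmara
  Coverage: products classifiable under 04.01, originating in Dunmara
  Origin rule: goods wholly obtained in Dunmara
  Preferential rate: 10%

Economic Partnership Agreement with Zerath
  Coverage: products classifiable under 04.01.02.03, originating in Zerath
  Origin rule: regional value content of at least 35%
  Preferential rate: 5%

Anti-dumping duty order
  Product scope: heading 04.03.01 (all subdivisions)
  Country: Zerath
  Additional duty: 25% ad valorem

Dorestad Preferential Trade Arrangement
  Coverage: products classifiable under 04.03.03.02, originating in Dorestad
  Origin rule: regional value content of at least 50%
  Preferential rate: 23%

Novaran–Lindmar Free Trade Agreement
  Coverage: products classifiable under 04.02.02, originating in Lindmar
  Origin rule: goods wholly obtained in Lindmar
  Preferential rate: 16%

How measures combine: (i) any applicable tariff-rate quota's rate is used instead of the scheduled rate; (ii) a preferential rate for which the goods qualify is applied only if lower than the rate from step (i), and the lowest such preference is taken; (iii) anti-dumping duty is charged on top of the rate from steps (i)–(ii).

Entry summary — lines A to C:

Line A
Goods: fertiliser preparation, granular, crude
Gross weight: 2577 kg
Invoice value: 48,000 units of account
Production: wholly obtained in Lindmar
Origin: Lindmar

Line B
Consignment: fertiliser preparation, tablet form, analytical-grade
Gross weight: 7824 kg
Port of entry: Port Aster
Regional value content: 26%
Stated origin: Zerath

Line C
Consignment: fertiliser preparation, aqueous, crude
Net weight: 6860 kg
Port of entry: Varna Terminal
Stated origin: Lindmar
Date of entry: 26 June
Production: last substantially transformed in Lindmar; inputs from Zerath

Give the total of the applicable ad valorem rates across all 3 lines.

Line A: fertiliser → 04.02; granular → 04.02.02; crude → 04.02.02.02. Scheduled 14%. Lindmar agreement on 04.02.02: wholly obtained → 16% available; preference 16% not lower than 14% → no reduction. → 14%.
Line B: fertiliser → 04.02; tablet form → 04.02.03; analytical-grade → 04.02.03.01. Scheduled 23%. Zerath agreement on 04.01.02.03: 04.02.03.01 not covered; anti-dumping (Zerath, 04.02): +16%; total 23% + 16% = 39%. → 39%.
Line C: fertiliser → 04.02; aqueous → 04.02.01; crude → 04.02.01.02. Scheduled 7%. Lindmar agreement on 04.02.02: 04.02.01.02 not covered. → 7%.
Sum: 14% + 39% + 7% = 60%.

60%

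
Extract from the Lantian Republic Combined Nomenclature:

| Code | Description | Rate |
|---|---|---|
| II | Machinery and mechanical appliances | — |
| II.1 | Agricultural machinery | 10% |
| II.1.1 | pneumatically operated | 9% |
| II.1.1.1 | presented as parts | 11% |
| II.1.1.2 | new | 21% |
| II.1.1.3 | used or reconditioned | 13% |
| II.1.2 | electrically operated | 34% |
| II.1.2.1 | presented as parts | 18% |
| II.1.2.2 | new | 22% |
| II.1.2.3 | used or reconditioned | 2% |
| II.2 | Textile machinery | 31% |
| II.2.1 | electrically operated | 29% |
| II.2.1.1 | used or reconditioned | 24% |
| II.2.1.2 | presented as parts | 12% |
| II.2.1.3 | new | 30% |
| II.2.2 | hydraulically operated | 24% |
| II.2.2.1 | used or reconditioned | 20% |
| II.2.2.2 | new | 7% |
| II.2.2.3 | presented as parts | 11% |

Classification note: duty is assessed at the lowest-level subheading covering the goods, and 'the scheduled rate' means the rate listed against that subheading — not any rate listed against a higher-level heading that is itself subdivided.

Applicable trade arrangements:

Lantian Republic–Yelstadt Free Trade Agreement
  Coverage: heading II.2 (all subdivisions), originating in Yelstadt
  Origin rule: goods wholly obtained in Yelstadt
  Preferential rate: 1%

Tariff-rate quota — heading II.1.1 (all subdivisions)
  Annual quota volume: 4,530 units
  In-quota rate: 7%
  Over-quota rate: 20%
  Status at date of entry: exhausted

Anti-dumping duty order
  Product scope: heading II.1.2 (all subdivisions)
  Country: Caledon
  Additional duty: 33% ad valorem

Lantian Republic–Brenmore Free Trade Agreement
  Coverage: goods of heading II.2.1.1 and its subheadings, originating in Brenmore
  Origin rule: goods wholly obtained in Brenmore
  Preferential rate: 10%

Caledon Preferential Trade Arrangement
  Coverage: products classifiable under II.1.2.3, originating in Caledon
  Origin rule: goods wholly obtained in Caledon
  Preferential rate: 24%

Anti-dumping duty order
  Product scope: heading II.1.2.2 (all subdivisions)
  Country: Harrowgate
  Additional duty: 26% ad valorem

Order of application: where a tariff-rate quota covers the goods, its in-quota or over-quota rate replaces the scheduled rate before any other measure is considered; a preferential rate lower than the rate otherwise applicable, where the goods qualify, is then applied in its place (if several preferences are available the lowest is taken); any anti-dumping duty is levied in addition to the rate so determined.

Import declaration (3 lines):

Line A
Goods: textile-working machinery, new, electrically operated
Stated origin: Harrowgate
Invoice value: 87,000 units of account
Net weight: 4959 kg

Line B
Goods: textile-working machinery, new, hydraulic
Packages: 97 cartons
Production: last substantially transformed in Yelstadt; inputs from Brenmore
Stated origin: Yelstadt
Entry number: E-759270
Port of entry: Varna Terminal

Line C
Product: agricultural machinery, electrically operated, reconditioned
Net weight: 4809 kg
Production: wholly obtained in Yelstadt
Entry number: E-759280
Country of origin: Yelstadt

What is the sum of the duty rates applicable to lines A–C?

Line A: textile-working → II.2; electrically operated → II.2.1; new → II.2.1.3. Scheduled 30%. No special measure applies. → 30%.
Line B: textile-working → II.2; hydraulic → II.2.2; new → II.2.2.2. Scheduled 7%. Yelstadt agreement on II.2: not wholly obtained. → 7%.
Line C: agricultural → II.1; electrically operated → II.1.2; reconditioned → II.1.2.3. Scheduled 2%. Yelstadt agreement on II.2: II.1.2.3 not covered. → 2%.
Sum: 30% + 7% + 2% = 39%.

39%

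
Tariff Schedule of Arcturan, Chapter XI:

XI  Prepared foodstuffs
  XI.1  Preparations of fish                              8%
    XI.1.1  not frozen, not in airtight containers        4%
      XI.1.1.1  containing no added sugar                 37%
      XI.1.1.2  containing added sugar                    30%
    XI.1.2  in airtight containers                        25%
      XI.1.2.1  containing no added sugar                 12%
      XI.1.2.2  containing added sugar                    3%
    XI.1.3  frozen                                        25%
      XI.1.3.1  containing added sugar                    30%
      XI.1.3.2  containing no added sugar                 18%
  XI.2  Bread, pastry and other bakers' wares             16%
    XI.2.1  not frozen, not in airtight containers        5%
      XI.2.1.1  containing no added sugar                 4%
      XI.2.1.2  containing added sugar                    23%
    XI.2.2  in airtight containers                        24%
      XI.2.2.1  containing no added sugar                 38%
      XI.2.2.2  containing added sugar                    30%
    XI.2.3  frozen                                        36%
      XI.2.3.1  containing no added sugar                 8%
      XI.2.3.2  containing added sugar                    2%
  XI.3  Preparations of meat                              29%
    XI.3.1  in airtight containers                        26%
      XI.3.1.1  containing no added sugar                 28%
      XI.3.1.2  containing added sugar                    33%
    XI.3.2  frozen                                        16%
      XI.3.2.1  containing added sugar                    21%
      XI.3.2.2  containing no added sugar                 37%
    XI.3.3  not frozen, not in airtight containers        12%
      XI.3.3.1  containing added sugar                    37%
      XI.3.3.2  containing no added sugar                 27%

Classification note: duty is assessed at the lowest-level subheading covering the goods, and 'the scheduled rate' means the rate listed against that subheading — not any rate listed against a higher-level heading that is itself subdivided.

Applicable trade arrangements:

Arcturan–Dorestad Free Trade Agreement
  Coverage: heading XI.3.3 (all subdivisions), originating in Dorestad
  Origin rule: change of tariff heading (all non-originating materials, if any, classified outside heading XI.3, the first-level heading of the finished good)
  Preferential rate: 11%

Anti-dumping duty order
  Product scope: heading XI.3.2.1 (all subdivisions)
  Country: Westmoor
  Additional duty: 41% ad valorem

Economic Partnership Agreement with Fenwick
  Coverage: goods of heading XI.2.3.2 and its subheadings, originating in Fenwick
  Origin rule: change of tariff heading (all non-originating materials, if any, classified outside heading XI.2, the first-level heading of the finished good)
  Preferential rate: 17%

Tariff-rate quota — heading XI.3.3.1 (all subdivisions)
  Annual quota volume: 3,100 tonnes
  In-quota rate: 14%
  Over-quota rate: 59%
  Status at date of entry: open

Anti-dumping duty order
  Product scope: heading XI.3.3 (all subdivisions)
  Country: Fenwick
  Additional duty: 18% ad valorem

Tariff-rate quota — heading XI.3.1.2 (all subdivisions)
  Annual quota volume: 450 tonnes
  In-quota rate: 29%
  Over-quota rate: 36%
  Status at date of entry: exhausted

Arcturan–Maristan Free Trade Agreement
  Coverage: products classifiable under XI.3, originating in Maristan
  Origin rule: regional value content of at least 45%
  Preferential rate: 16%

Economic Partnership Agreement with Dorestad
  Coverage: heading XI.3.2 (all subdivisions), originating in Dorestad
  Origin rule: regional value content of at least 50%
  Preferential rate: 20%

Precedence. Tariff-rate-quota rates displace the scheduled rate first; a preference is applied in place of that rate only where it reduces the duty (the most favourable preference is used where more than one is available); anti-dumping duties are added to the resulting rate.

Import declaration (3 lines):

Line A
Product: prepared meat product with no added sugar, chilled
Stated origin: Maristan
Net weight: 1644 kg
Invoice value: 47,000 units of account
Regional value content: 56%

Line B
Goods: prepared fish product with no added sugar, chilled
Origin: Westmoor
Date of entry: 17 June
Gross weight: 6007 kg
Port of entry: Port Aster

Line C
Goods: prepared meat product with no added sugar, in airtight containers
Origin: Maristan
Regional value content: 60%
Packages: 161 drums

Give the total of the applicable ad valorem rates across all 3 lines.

69%

Line A: prepared meat product → XI.3; chilled → XI.3.3; with no added sugar → XI.3.3.2. Scheduled 27%. Maristan agreement on XI.3: RVC ≥ 45% → 16% available; preferential 16%. → 16%.
Line B: prepared fish product → XI.1; chilled → XI.1.1; with no added sugar → XI.1.1.1. Scheduled 37%. No special measure applies. → 37%.
Line C: prepared meat product → XI.3; in airtight containers → XI.3.1; with no added sugar → XI.3.1.1. Scheduled 28%. Maristan agreement on XI.3: RVC ≥ 45% → 16% available; preferential 16%. → 16%.
Sum: 16% + 37% + 16% = 69%.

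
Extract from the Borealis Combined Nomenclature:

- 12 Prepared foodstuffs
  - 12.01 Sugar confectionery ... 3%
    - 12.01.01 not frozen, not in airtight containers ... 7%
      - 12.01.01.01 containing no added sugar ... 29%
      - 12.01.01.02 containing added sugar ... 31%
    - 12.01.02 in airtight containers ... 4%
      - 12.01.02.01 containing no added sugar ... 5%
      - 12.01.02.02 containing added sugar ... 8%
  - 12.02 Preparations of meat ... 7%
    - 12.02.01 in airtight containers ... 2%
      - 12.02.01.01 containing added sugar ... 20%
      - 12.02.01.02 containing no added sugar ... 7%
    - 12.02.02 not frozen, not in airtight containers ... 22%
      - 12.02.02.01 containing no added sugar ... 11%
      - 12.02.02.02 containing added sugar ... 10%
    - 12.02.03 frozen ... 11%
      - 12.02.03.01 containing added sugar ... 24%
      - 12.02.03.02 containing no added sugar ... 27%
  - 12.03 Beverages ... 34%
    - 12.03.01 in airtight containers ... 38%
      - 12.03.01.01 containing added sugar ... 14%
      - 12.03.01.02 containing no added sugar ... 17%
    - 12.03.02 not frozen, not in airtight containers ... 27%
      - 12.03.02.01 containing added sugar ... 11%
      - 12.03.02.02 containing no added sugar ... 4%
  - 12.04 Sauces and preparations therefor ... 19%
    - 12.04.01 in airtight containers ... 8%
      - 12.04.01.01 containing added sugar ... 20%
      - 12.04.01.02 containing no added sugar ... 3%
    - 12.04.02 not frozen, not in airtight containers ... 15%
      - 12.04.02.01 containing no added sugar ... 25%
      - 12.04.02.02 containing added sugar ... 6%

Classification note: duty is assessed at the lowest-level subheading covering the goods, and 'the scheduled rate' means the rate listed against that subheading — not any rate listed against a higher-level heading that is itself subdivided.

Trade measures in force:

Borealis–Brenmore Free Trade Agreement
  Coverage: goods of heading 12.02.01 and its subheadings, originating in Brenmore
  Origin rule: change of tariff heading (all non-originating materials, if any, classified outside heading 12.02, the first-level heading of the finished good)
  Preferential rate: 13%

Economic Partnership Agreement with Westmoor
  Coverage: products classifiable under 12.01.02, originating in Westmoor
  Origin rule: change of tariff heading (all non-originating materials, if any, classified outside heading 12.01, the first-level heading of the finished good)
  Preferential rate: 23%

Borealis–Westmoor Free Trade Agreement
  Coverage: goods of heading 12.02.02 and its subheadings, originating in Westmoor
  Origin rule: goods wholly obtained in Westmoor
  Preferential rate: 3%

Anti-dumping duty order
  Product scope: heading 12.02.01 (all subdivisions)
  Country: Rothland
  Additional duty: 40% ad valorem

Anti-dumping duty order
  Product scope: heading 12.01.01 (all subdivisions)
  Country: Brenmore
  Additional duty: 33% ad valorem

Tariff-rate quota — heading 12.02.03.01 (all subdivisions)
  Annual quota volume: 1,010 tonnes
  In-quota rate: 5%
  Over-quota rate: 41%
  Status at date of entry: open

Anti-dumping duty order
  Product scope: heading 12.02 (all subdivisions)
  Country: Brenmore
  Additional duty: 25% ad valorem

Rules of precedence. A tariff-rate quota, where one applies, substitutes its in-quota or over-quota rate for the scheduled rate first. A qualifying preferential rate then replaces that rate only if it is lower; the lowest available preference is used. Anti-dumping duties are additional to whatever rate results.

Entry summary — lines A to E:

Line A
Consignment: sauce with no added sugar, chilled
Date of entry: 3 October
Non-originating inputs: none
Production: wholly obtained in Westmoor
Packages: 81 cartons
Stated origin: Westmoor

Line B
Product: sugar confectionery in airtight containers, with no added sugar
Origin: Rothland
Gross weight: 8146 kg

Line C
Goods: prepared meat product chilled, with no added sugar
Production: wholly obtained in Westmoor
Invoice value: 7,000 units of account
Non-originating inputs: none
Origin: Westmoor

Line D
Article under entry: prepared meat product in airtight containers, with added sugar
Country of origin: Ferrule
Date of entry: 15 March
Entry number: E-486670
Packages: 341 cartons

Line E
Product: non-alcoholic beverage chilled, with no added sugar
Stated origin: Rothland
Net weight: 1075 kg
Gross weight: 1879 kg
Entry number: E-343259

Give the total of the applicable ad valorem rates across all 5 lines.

57%

Line A: sauce → 12.04; chilled → 12.04.02; with no added sugar → 12.04.02.01. Scheduled 25%. Westmoor agreement on 12.01.02: 12.04.02.01 not covered; Westmoor agreement on 12.02.02: 12.04.02.01 not covered. → 25%.
Line B: sugar confectionery → 12.01; in airtight containers → 12.01.02; with no added sugar → 12.01.02.01. Scheduled 5%. No special measure applies. → 5%.
Line C: prepared meat product → 12.02; chilled → 12.02.02; with no added sugar → 12.02.02.01. Scheduled 11%. Westmoor agreement on 12.01.02: 12.02.02.01 not covered; Westmoor agreement on 12.02.02: wholly obtained → 3% available; preferential 3%. → 3%.
Line D: prepared meat product → 12.02; in airtight containers → 12.02.01; with added sugar → 12.02.01.01. Scheduled 20%. No special measure applies. → 20%.
Line E: non-alcoholic beverage → 12.03; chilled → 12.03.02; with no added sugar → 12.03.02.02. Scheduled 4%. No special measure applies. → 4%.
Sum: 25% + 5% + 3% + 20% + 4% = 57%.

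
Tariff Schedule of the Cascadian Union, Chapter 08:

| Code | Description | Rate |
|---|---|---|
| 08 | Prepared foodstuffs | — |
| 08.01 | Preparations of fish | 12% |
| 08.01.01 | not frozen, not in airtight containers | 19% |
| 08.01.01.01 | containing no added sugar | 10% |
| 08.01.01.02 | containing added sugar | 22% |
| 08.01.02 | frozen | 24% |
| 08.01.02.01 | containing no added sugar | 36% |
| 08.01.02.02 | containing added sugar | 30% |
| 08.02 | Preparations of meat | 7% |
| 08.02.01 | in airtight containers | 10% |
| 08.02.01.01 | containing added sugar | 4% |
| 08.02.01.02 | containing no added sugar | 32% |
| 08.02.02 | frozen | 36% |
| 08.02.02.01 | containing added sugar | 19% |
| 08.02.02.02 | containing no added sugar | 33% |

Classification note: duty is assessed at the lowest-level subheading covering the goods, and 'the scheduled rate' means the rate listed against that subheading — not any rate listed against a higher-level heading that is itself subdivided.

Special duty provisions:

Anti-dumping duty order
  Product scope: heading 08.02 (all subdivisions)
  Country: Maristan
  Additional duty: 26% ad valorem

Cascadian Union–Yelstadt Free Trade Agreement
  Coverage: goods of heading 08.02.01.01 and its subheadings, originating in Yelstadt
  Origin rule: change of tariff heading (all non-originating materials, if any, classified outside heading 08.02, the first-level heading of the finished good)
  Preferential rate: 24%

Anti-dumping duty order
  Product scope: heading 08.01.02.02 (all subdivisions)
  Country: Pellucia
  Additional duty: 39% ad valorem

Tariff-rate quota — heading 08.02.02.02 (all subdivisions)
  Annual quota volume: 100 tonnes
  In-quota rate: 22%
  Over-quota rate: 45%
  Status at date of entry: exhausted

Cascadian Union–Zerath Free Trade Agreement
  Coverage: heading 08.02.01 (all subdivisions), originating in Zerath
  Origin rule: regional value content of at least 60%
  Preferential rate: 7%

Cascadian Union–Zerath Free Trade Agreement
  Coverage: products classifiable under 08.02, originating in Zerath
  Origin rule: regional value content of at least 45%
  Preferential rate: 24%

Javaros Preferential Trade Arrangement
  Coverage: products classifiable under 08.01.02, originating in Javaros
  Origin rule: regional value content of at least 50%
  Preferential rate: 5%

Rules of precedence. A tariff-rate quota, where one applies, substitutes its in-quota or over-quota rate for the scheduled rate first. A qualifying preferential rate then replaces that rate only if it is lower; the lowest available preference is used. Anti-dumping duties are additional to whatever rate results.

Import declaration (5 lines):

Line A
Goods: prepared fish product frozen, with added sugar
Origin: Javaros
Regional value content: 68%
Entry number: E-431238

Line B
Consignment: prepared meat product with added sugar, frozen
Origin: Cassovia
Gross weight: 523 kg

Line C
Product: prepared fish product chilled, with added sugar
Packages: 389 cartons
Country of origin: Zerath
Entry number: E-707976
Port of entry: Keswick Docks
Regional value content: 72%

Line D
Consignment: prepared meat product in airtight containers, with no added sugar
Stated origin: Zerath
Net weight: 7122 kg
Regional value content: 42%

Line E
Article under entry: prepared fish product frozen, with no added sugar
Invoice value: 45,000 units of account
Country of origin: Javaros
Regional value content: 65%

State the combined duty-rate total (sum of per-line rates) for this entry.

Line A: prepared fish product → 08.01; frozen → 08.01.02; with added sugar → 08.01.02.02. Scheduled 30%. Javaros agreement on 08.01.02: RVC ≥ 50% → 5% available; preferential 5%. → 5%.
Line B: prepared meat product → 08.02; frozen → 08.02.02; with added sugar → 08.02.02.01. Scheduled 19%. No special measure applies. → 19%.
Line C: prepared fish product → 08.01; chilled → 08.01.01; with added sugar → 08.01.01.02. Scheduled 22%. Zerath agreement on 08.02.01: 08.01.01.02 not covered; Zerath agreement on 08.02: 08.01.01.02 not covered. → 22%.
Line D: prepared meat product → 08.02; in airtight containers → 08.02.01; with no added sugar → 08.02.01.02. Scheduled 32%. Zerath agreement on 08.02.01: RVC < 60%; Zerath agreement on 08.02: RVC < 45%. → 32%.
Line E: prepared fish product → 08.01; frozen → 08.01.02; with no added sugar → 08.01.02.01. Scheduled 36%. Javaros agreement on 08.01.02: RVC ≥ 50% → 5% available; preferential 5%. → 5%.
Sum: 5% + 19% + 22% + 32% + 5% = 83%.

83%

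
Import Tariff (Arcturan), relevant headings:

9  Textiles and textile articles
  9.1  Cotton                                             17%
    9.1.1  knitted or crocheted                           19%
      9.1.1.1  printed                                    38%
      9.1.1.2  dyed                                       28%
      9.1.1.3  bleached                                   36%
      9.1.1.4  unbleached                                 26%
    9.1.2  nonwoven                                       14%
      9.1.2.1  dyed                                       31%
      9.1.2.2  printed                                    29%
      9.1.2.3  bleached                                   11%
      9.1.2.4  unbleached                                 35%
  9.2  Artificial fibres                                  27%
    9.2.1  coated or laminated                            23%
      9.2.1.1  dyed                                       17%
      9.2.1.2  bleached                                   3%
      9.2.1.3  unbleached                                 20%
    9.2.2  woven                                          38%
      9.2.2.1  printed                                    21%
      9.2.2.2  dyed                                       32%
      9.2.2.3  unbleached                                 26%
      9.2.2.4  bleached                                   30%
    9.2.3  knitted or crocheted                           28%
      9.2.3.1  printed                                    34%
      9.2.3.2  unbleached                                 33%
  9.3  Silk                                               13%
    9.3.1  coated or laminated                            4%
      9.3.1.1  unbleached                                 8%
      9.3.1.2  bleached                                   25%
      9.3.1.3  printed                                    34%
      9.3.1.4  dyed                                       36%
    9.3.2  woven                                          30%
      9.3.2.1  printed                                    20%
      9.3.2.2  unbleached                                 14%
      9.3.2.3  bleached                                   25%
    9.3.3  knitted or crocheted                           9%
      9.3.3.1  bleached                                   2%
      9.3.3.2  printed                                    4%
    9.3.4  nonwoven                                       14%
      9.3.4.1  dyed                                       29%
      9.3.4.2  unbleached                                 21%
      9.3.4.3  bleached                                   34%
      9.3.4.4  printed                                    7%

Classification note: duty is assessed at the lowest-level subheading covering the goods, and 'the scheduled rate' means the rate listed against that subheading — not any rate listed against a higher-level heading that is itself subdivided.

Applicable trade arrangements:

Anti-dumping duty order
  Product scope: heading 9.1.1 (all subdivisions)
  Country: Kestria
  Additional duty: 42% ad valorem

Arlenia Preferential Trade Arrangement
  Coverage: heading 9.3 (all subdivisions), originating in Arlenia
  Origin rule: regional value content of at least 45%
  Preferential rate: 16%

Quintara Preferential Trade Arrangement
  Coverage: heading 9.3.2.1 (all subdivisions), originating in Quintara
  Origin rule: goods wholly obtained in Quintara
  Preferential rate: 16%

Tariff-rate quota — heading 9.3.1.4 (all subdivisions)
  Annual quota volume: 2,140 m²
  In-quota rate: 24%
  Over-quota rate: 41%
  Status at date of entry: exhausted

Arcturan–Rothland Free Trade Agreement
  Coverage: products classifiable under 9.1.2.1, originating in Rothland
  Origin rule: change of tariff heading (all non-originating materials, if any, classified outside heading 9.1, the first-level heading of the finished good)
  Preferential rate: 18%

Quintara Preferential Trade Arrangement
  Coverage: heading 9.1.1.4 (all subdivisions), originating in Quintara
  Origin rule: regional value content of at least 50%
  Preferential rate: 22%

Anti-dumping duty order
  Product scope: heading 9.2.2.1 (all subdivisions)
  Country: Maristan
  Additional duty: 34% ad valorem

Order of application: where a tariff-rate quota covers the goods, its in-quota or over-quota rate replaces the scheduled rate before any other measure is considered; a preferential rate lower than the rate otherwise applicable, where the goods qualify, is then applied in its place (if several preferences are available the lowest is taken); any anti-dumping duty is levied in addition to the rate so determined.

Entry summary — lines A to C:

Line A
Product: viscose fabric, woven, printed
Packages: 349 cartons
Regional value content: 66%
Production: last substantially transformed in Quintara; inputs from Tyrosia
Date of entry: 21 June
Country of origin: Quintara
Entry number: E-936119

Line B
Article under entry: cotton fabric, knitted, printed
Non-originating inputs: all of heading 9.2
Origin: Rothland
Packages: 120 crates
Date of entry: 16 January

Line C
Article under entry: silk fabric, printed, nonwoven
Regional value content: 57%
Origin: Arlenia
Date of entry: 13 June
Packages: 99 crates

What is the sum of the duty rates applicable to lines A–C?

66%

Line A: viscose → 9.2; woven → 9.2.2; printed → 9.2.2.1. Scheduled 21%. Quintara agreement on 9.3.2.1: 9.2.2.1 not covered; Quintara agreement on 9.1.1.4: 9.2.2.1 not covered. → 21%.
Line B: cotton → 9.1; knitted → 9.1.1; printed → 9.1.1.1. Scheduled 38%. Rothland agreement on 9.1.2.1: 9.1.1.1 not covered. → 38%.
Line C: silk → 9.3; nonwoven → 9.3.4; printed → 9.3.4.4. Scheduled 7%. Arlenia agreement on 9.3: RVC ≥ 45% → 16% available; preference 16% not lower than 7% → no reduction. → 7%.
Sum: 21% + 38% + 7% = 66%.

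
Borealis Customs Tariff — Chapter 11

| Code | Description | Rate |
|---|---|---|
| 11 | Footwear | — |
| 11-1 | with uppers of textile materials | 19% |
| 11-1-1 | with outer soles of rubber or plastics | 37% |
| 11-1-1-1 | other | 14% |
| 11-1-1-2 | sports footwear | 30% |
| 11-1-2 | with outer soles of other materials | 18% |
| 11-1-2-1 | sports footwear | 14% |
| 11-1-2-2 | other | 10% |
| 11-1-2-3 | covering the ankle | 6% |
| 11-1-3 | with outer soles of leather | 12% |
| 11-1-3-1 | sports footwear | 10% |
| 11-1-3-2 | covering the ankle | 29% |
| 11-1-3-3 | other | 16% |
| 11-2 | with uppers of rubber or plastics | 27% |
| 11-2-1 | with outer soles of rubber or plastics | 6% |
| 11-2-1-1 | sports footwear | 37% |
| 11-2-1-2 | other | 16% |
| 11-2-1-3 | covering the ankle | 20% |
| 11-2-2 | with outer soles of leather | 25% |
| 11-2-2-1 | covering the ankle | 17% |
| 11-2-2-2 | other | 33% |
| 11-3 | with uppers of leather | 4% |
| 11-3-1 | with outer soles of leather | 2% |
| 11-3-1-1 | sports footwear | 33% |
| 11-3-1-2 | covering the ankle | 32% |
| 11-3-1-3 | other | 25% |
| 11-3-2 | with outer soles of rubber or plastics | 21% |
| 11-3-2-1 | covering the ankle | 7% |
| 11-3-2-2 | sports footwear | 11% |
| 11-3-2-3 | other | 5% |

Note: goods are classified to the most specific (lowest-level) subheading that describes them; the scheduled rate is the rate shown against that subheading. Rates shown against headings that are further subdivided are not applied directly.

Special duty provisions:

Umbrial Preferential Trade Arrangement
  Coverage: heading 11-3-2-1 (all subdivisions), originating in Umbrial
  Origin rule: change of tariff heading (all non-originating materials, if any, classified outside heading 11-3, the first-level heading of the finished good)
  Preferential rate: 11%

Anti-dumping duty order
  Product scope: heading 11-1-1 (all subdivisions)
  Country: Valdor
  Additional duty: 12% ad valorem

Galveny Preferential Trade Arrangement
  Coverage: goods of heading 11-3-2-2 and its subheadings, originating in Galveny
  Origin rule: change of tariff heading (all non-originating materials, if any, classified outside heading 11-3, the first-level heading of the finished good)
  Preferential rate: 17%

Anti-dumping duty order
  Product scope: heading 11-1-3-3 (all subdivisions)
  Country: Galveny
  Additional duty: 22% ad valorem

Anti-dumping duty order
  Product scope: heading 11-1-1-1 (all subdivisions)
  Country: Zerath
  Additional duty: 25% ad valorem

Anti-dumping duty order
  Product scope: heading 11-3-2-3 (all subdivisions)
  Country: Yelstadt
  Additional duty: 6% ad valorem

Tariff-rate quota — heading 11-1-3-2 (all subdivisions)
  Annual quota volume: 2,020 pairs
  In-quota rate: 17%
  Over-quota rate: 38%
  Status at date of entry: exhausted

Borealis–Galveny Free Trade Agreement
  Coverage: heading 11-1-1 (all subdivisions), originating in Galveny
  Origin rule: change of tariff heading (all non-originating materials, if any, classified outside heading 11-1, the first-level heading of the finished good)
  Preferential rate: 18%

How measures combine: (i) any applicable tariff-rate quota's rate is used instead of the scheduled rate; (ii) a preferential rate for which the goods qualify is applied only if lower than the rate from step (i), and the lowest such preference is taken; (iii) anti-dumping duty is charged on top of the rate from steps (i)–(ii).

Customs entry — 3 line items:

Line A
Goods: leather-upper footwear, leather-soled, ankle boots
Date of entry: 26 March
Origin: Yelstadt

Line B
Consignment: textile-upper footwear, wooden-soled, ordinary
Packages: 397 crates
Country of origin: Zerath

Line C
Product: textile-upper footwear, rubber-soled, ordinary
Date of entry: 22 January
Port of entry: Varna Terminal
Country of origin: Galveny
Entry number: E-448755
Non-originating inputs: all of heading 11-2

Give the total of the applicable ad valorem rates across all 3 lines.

Line A: leather-upper → 11-3; leather-soled → 11-3-1; ankle boots → 11-3-1-2. Scheduled 32%. No special measure applies. → 32%.
Line B: textile-upper → 11-1; wooden-soled → 11-1-2; ordinary → 11-1-2-2. Scheduled 10%. No special measure applies. → 10%.
Line C: textile-upper → 11-1; rubber-soled → 11-1-1; ordinary → 11-1-1-1. Scheduled 14%. Galveny agreement on 11-3-2-2: 11-1-1-1 not covered; Galveny agreement on 11-1-1: CTH met → 18% available; preference 18% not lower than 14% → no reduction. → 14%.
Sum: 32% + 10% + 14% = 56%.

56%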